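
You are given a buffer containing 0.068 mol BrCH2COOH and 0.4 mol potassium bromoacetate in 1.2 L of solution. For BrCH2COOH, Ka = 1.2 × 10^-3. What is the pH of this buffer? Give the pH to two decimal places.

pKa = −log(1.2 × 10^-3) = 2.921
pH = pKa + log([A⁻]/[HA]) = 2.921 + log(0.4/0.068)
pH = 2.921 + (+0.770) = 3.69

pH = 3.69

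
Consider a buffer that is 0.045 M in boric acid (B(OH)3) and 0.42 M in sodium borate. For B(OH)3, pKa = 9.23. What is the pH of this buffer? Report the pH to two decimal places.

pH = 10.20

Henderson–Hasselbalch: pH = pKa + log([B(OH)4-]/[B(OH)3]) = 9.23 + log(0.42/0.045)
pH = 9.23 + (+0.970) = 10.20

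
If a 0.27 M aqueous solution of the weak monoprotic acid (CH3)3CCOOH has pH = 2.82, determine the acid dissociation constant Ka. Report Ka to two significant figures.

Ka = 8.5 × 10^-6

[H+] = 10^(-2.82) = 1.51 × 10^-3 M
At equilibrium [HA] = 0.27 − 1.51 × 10^-3 = 2.68 × 10^-1 M
Ka = [H+][A-]/[HA] = (1.51 × 10^-3)² / 2.68 × 10^-1 = 8.5 × 10^-6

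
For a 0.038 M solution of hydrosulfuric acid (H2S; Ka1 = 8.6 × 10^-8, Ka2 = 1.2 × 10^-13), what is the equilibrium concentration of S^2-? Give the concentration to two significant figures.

1.2 × 10^-13 M

First ionization gives [H+] ≈ [HS-] = 5.72 × 10^-5 M.
Second step: Ka2 = [H+][S^2-]/[HS-] ≈ [S^2-] (since [H+] ≈ [HS-]).
So [S^2-] ≈ Ka2.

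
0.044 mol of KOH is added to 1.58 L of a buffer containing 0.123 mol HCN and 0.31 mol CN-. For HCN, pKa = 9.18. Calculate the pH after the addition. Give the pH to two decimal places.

OH- converts HCN to CN-: HCN → 0.079 mol, CN- → 0.354 mol.
Henderson–Hasselbalch with mole ratio 0.354/0.079: pH = 9.18 + (+0.651)

pH = 9.83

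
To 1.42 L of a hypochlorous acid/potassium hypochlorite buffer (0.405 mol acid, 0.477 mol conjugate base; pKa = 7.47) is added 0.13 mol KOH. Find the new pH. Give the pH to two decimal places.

pH = 7.81

OH- converts HOCl to OCl-: HOCl → 0.275 mol, OCl- → 0.607 mol.
pH = pKa + log(n_OCl-/n_HOCl) = 7.47 + log(0.607/0.275) = 7.47 + (+0.344)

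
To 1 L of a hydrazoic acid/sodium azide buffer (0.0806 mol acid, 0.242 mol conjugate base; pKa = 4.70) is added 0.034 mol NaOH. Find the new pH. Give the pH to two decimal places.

OH- converts HN3 to N3-: HN3 → 0.0466 mol, N3- → 0.276 mol.
pH = pKa + log([A⁻]/[HA]) = 4.70 + log(0.276/0.0466) = 4.70 +0.773

pH = 5.47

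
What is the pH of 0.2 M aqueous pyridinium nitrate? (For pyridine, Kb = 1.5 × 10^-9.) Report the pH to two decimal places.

C5H5NH+ is the conjugate acid of the weak base C5H5N.
Ka = Kw/Kb = 1.0×10^-14 / 1.5 × 10^-9 = 6.67 × 10^-6
Ka = x²/(0.2 − x) = 6.67 × 10^-6
Since Ka ≪ C₀, x ≈ √(Ka·C₀) = 1.15 × 10^-3 M.
pH = −log[H+] = −log(1.15 × 10^-3) = 2.94

pH = 2.94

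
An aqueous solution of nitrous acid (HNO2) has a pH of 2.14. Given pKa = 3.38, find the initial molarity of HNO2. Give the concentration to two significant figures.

C₀ = 1.3 × 10^-1 M

[H+] = 10^(-2.14) = 7.24 × 10^-3 M = x
Ka = 10^(−3.38) = 4.17 × 10^-4
Ka = x²/(C₀ − x) ⇒ C₀ = x + x²/Ka
C₀ = 7.24 × 10^-3 + (7.24 × 10^-3)²/(4.17 × 10^-4) = 1.33 × 10^-1 M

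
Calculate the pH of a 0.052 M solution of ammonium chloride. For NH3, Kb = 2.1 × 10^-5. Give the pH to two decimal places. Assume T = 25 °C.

pH = 5.30

NH4+ is the conjugate acid of the weak base NH3.
Ka = Kw/Kb = 1.0×10^-14 / 2.1 × 10^-5 = 4.76 × 10^-10
From the ICE table, Ka = [H+]²/(0.052 − [H+]) = 4.76 × 10^-10.
Since Ka ≪ C₀, [H+] ≈ √(Ka·C₀) = 4.98 × 10^-6 M.
([H+]/C₀ = 0.0096% < 5%, so the approximation holds.)
pH = −log[H+] = −log(4.98 × 10^-6) = 5.30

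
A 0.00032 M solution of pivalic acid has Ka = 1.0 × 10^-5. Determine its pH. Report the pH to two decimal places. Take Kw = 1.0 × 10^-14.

(CH3)3CCOOH ⇌ (CH3)3CCOO- + H+
Ka = [H+]²/(0.00032 − [H+]) = 1.0 × 10^-5
[H+] is not negligible relative to C₀; solve [H+]² + 1e-05·[H+] − 3.2e-09 = 0.
[H+] = (−Ka + √(Ka² + 4·Ka·C₀))/2 = 5.18 × 10^-5 M
pH = −log[H+] = −log(5.18 × 10^-5) = 4.29

pH = 4.29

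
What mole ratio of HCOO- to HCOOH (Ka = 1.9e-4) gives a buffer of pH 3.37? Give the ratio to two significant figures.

ratio = 0.45

pKa = -log(1.9 × 10^-4) = 3.721
pH = pKa + log(r) ⇒ log(r) = 3.37 − 3.721 = -0.351
r = [HCOO-]/[HCOOH] = 10^(-0.351) = 0.446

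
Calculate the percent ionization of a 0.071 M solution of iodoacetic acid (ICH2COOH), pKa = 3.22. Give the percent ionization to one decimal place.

ICH2COOH ⇌ ICH2COO- + H+; let x = [H+] at equilibrium.
Ka = 10^(−3.22) = 6.03 × 10^-4
Ka = x²/(C₀ − x); solving the quadratic gives x = 6.25 × 10^-3 M.
% ionization = x/C₀ × 100% = 6.25 × 10^-3/0.071 × 100% = 8.8%

8.8%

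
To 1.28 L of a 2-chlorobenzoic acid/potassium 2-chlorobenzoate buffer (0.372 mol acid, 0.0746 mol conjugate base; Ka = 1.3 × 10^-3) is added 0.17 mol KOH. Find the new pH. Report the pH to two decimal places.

After neutralization: n(ClC6H4COOH) = 0.202 mol, n(ClC6H4COO-) = 0.245 mol.
pKa = −log(1.3 × 10^-3) = 2.886
pH = pKa + log(n_ClC6H4COO-/n_ClC6H4COOH) = 2.886 + log(0.245/0.202) = 2.886 + (+0.084)

pH = 2.97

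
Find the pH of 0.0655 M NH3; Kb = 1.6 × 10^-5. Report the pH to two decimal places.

pH = 11.01

NH3 + H2O ⇌ NH4+ + OH-
From the ICE table, Kb = x²/(0.0655 − x) = 1.6 × 10^-5.
Neglecting x in the denominator: x = √(1.6 × 10^-5 × 0.0655) = 1.02 × 10^-3 M
pOH = 2.99, so pH = 14.00 − pOH = 11.01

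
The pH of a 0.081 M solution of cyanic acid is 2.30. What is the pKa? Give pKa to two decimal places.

[H+] = 10^(-2.30) = 5.01 × 10^-3 M
At equilibrium [HA] = 0.081 − 5.01 × 10^-3 = 7.60 × 10^-2 M
Ka = [H+][A-]/[HA] = (5.01 × 10^-3)² / 7.60 × 10^-2 = 3.30 × 10^-4
pKa = -log(3.30 × 10^-4) = 3.48

pKa = 3.48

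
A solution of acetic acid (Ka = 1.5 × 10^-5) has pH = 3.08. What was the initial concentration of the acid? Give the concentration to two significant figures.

[H+] = 10^(-3.08) = 8.32 × 10^-4 M = x
Ka = x²/(C₀ − x) ⇒ C₀ = x + x²/Ka
C₀ = 8.32 × 10^-4 + (8.32 × 10^-4)²/(1.5 × 10^-5) = 4.70 × 10^-2 M

C₀ = 4.7 × 10^-2 M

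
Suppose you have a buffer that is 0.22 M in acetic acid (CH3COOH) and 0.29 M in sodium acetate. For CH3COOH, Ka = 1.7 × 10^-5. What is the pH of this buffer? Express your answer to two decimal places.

pH = 4.89

pKa = −log(1.7 × 10^-5) = 4.770
Henderson–Hasselbalch: pH = pKa + log([CH3COO-]/[CH3COOH]) = 4.770 + log(0.29/0.22)
pH = 4.770 + (+0.120) = 4.89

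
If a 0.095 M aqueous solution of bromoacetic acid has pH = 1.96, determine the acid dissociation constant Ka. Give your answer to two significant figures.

[H+] = 10^(-1.96) = 1.10 × 10^-2 M
At equilibrium [HA] = 0.095 − 1.10 × 10^-2 = 8.40 × 10^-2 M
Ka = [H+][A-]/[HA] = (1.10 × 10^-2)² / 8.40 × 10^-2 = 1.4 × 10^-3

Ka = 1.4 × 10^-3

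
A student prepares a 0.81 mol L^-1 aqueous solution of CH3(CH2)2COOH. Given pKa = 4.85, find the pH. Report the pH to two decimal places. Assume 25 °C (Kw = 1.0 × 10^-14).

pH = 2.47

CH3(CH2)2COOH ⇌ CH3(CH2)2COO- + H+
Ka = 10^(−4.85) = 1.41 × 10^-5
Ka = x²/(0.81 − x) = 1.41 × 10^-5
Neglecting x in the denominator: x = √(1.41 × 10^-5 × 0.81) = 3.38 × 10^-3 M
pH = −log[H+] = −log(3.38 × 10^-3) = 2.47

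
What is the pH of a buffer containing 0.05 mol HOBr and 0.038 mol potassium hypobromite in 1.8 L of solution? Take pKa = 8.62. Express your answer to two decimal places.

pH = 8.50

Using pH = pKa + log([base]/[acid]) with [base]/[acid] = 0.038/0.05:
pH = 8.62 + (-0.119) = 8.50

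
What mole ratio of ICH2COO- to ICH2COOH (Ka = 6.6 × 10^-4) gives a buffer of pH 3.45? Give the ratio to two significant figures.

pKa = -log(6.6 × 10^-4) = 3.180
pH = pKa + log(r) ⇒ log(r) = 3.45 − 3.180 = +0.270
r = [ICH2COO-]/[ICH2COOH] = 10^(+0.270) = 1.86

ratio = 1.9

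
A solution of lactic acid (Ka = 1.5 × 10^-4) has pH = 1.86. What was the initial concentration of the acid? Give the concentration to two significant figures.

[H+] = 10^(-1.86) = 1.38 × 10^-2 M = x
Ka = x²/(C₀ − x) ⇒ C₀ = x + x²/Ka
C₀ = 1.38 × 10^-2 + (1.38 × 10^-2)²/(1.5 × 10^-4) = 1.28 M

C₀ = 1.3 M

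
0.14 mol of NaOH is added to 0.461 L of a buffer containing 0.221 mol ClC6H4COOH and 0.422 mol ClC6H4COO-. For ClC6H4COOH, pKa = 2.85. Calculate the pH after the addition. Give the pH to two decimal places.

OH- converts ClC6H4COOH to ClC6H4COO-: ClC6H4COOH → 0.081 mol, ClC6H4COO- → 0.562 mol.
pH = pKa + log(n_ClC6H4COO-/n_ClC6H4COOH) = 2.85 + log(0.562/0.081) = 2.85 + (+0.841)

pH = 3.69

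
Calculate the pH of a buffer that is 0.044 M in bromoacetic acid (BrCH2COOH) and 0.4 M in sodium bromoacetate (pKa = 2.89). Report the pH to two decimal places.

pH = pKa + log([A⁻]/[HA]) = 2.89 + log(0.4/0.044)
pH = 2.89 + (+0.959) = 3.85

pH = 3.85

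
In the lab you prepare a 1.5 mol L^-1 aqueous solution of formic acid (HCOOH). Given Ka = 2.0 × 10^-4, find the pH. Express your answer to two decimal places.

HCOOH ⇌ HCOO- + H+
Ka = [H+]²/(1.5 − [H+]) = 2.0 × 10^-4
Neglecting [H+] in the denominator: [H+] = √(2.0 × 10^-4 × 1.5) = 1.73 × 10^-2 M
Check: 1.2% ionized — well under 5%, approximation valid.
pH = −log(1.73 × 10^-2) = 1.76

pH = 1.76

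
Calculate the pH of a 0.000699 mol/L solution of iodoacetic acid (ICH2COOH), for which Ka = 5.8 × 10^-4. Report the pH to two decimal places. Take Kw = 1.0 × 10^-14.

pH = 3.39

ICH2COOH ⇌ ICH2COO- + H+
Let x = [H+] at equilibrium. Ka = x²/(0.000699 − x).
x is not negligible relative to C₀; solve x² + 0.00058·x − 4.05e-07 = 0.
x = (−Ka + √(Ka² + 4·Ka·C₀))/2 = 4.10 × 10^-4 M
pH = −log(4.10 × 10^-4) = 3.39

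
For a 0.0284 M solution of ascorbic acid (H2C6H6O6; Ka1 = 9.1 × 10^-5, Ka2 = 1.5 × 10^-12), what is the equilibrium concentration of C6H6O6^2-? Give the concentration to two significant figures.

First ionization gives [H+] ≈ [HC6H6O6-] = 1.56 × 10^-3 M.
Second step: Ka2 = [H+][C6H6O6^2-]/[HC6H6O6-] ≈ [C6H6O6^2-] (since [H+] ≈ [HC6H6O6-]).
So [C6H6O6^2-] ≈ Ka2.

1.5 × 10^-12 M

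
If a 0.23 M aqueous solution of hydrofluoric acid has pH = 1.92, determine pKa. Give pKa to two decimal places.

pKa = 3.18

[H+] = 10^(-1.92) = 1.20 × 10^-2 M
At equilibrium [HA] = 0.23 − 1.20 × 10^-2 = 2.18 × 10^-1 M
Ka = [H+][A-]/[HA] = (1.20 × 10^-2)² / 2.18 × 10^-1 = 6.61 × 10^-4
pKa = -log(6.61 × 10^-4) = 3.18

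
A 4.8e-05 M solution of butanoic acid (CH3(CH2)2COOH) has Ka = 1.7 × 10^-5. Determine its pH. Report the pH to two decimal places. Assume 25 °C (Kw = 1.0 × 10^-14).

CH3(CH2)2COOH ⇌ CH3(CH2)2COO- + H+
From the ICE table, Ka = x²/(4.8e-05 − x) = 1.7 × 10^-5.
x is not negligible relative to C₀; solve x² + 1.7e-05·x − 8.16e-10 = 0.
x = (−Ka + √(Ka² + 4·Ka·C₀))/2 = 2.13 × 10^-5 M
pH = −log(2.13 × 10^-5) = 4.67

pH = 4.67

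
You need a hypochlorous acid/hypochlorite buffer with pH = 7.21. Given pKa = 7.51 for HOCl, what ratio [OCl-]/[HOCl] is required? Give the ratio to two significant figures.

ratio = 0.50

pH = pKa + log(r) ⇒ log(r) = 7.21 − 7.51 = -0.30
r = [OCl-]/[HOCl] = 10^(-0.30) = 0.501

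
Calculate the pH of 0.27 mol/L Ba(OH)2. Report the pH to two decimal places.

Ba(OH)2 is a strong base (each formula unit releases 2 OH-); [OH-] = 0.54 M.
pOH = -log(0.54) = 0.27
pH = 14.00 - 0.27 = 13.73

pH = 13.73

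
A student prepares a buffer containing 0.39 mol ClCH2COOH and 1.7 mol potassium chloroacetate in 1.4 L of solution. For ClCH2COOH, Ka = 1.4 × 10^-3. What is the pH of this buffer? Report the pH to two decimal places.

pH = 3.49

pKa = −log(1.4 × 10^-3) = 2.854
pH = pKa + log([A⁻]/[HA]) = 2.854 + log(1.7/0.39)
pH = 2.854 + (+0.639) = 3.49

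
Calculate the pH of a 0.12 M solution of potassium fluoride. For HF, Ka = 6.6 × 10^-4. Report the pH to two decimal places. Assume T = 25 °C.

pH = 8.13

F- is the conjugate base of the weak acid HF.
Kb = Kw/Ka = 1.0×10^-14 / 6.6 × 10^-4 = 1.52 × 10^-11
From the ICE table, Kb = x²/(0.12 − x) = 1.52 × 10^-11.
Neglecting x in the denominator: x = √(1.52 × 10^-11 × 0.12) = 1.35 × 10^-6 M
Check: 0.0011% ionized — well under 5%, approximation valid.
pOH = −log(1.35 × 10^-6) = 5.87; pH = 14.00 − 5.87 = 8.13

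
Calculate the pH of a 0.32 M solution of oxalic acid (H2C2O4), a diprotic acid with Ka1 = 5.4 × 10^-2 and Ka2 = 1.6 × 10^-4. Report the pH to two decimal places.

pH = 0.97

Since Ka1 ≫ Ka2, the first ionization dominates [H+].
Ka1 = x²/(0.32 − x) = 5.4 × 10^-2
Solving the quadratic: x = (−Ka1 + √(Ka1² + 4·Ka1·C₀))/2 = 1.07 × 10^-1 M
pH = −log(1.07 × 10^-1) = 0.97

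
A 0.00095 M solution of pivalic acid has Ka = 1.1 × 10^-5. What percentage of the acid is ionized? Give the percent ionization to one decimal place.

10.2%

(CH3)3CCOOH ⇌ (CH3)3CCOO- + H+; let x = [H+] at equilibrium.
Solve x² + 1.1e-05x − 1.04e-08 = 0 → x = 9.69 × 10^-5 M
Fraction ionized = 9.69 × 10^-5 / 0.00095 = 0.1020 → 10.2%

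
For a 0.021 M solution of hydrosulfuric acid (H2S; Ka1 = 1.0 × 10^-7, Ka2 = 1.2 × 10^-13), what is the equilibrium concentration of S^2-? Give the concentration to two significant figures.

1.2 × 10^-13 M

First ionization gives [H+] ≈ [HS-] = 4.58 × 10^-5 M.
Second step: Ka2 = [H+][S^2-]/[HS-] ≈ [S^2-] (since [H+] ≈ [HS-]).
So [S^2-] ≈ Ka2.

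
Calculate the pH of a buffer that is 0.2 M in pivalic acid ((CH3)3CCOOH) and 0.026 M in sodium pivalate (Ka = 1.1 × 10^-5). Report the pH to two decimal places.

pH = 4.07

pKa = −log(1.1 × 10^-5) = 4.959
Using pH = pKa + log([base]/[acid]) with [base]/[acid] = 0.026/0.2:
pH = 4.959 + (-0.886) = 4.07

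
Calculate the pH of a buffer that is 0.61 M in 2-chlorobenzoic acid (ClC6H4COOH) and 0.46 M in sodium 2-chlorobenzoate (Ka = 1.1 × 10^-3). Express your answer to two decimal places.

pH = 2.84

pKa = −log(1.1 × 10^-3) = 2.959
pH = pKa + log([A⁻]/[HA]) = 2.959 + log(0.46/0.61)
pH = 2.959 + (-0.123) = 2.84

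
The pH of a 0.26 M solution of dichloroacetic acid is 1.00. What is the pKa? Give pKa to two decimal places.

[H+] = 10^(-1.00) = 1.00 × 10^-1 M
At equilibrium [HA] = 0.26 − 1.00 × 10^-1 = 1.60 × 10^-1 M
Ka = [H+][A-]/[HA] = (1.00 × 10^-1)² / 1.60 × 10^-1 = 6.25 × 10^-2
pKa = -log(6.25 × 10^-2) = 1.20

pKa = 1.20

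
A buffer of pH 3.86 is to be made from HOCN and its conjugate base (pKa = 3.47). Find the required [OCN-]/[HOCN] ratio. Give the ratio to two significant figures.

pH = pKa + log(r) ⇒ log(r) = 3.86 − 3.47 = +0.39
r = [OCN-]/[HOCN] = 10^(+0.39) = 2.45

ratio = 2.5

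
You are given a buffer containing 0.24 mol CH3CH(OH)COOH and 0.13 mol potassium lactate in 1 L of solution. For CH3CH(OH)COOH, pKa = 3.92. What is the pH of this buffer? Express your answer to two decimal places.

Henderson–Hasselbalch: pH = pKa + log([CH3CH(OH)COO-]/[CH3CH(OH)COOH]) = 3.92 + log(0.13/0.24)
pH = 3.92 + (-0.266) = 3.65

pH = 3.65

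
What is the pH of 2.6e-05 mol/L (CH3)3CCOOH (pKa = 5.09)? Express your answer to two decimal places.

(CH3)3CCOOH ⇌ (CH3)3CCOO- + H+
Ka = 10^(−5.09) = 8.13 × 10^-6
Ka = x²/(2.6e-05 − x) = 8.13 × 10^-6
x is not negligible relative to C₀; solve x² + 8.13e-06·x − 2.11e-10 = 0.
x = [−8.13e-06 + √(8.13e-06² + 8.46e-10)]/2 = 1.10 × 10^-5 M
pH = −log[H+] = −log(1.10 × 10^-5) = 4.96

pH = 4.96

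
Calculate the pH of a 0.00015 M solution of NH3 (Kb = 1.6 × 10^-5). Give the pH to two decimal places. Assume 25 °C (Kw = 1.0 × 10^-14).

NH3 + H2O ⇌ NH4+ + OH-
From the ICE table, Kb = [OH-]²/(0.00015 − [OH-]) = 1.6 × 10^-5.
Here C₀/Kb ≈ 9.38, so the small-[OH-] approximation fails. Use the quadratic:
[OH-] = (−Kb + √(Kb² + 4·Kb·C₀))/2 = 4.16 × 10^-5 M
pOH = 4.38, so pH = 14.00 − pOH = 9.62

pH = 9.62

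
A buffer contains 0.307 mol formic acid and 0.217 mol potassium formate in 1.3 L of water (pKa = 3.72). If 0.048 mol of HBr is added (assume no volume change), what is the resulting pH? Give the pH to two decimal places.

pH = 3.40

Added H+ converts HCOO- to HCOOH: HCOOH → 0.355 mol, HCOO- → 0.169 mol.
pH = pKa + log(n_HCOO-/n_HCOOH) = 3.72 + log(0.169/0.355) = 3.72 + (-0.322)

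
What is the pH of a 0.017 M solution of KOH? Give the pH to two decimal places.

KOH is a strong base; [OH-] = 0.017 M.
pOH = -log(0.017) = 1.77
pH = 14.00 - 1.77 = 12.23

pH = 12.23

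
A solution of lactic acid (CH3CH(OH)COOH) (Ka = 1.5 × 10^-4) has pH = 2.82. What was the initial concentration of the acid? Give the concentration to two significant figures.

[H+] = 10^(-2.82) = 1.51 × 10^-3 M = x
Ka = x²/(C₀ − x) ⇒ C₀ = x + x²/Ka
C₀ = 1.51 × 10^-3 + (1.51 × 10^-3)²/(1.5 × 10^-4) = 1.67 × 10^-2 M

C₀ = 1.7 × 10^-2 M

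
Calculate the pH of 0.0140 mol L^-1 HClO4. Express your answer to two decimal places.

HClO4 is a strong acid and dissociates completely, so [H+] = 0.0140 M.
pH = -log(0.014) = 1.85

pH = 1.85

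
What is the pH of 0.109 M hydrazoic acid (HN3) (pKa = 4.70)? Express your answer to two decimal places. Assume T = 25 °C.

HN3 ⇌ N3- + H+
Ka = 10^(−4.70) = 2.00 × 10^-5
From the ICE table, Ka = [H+]²/(0.109 − [H+]) = 2.00 × 10^-5.
Neglecting [H+] in the denominator: [H+] = √(2.00 × 10^-5 × 0.109) = 1.48 × 10^-3 M
([H+]/C₀ = 1.4% < 5%, so the approximation holds.)
pH = −log(1.48 × 10^-3) = 2.83

pH = 2.83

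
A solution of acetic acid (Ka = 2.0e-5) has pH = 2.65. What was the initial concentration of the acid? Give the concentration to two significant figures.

[H+] = 10^(-2.65) = 2.24 × 10^-3 M = x
Ka = x²/(C₀ − x) ⇒ C₀ = x + x²/Ka
C₀ = 2.24 × 10^-3 + (2.24 × 10^-3)²/(2.0 × 10^-5) = 2.53 × 10^-1 M

C₀ = 2.5 × 10^-1 M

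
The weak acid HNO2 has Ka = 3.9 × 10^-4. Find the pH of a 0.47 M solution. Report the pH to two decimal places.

pH = 1.87

HNO2 ⇌ NO2- + H+
Let x = [H+] at equilibrium. Ka = x²/(0.47 − x).
Assume x ≪ 0.47: x ≈ √(3.9 × 10^-4 × 0.47) = 1.35 × 10^-2 M
(x/C₀ = 2.9% < 5%, so the approximation holds.)
pH = −log(1.35 × 10^-2) = 1.87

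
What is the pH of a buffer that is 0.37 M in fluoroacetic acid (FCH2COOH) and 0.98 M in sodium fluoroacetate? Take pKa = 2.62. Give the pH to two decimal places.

pH = 3.04

Henderson–Hasselbalch: pH = pKa + log([FCH2COO-]/[FCH2COOH]) = 2.62 + log(0.98/0.37)
pH = 2.62 + (+0.423) = 3.04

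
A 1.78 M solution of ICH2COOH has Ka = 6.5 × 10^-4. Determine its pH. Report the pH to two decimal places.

pH = 1.47

ICH2COOH ⇌ ICH2COO- + H+
From the ICE table, Ka = [H+]²/(1.78 − [H+]) = 6.5 × 10^-4.
Assume [H+] ≪ 1.78: [H+] ≈ √(6.5 × 10^-4 × 1.78) = 3.40 × 10^-2 M
([H+]/C₀ = 1.9% < 5%, so the approximation holds.)
pH = −log(3.40 × 10^-2) = 1.47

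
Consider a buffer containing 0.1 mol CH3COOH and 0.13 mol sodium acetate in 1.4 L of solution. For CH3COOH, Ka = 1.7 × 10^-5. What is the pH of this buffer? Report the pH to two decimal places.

pH = 4.88

pKa = −log(1.7 × 10^-5) = 4.770
Using pH = pKa + log([base]/[acid]) with [base]/[acid] = 0.13/0.1:
pH = 4.770 + (+0.114) = 4.88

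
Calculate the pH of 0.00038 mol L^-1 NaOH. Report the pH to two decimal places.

pH = 10.58

NaOH is a strong base; [OH-] = 0.00038 M.
pOH = -log(0.00038) = 3.42
pH = 14.00 - 3.42 = 10.58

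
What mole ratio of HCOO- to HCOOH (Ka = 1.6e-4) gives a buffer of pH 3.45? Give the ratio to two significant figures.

ratio = 0.45

pKa = -log(1.6 × 10^-4) = 3.796
pH = pKa + log(r) ⇒ log(r) = 3.45 − 3.796 = -0.346
r = [HCOO-]/[HCOOH] = 10^(-0.346) = 0.451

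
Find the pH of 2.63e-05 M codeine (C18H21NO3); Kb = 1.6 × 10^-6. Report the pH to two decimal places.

pH = 8.76

C18H21NO3 + H2O ⇌ C18H22NO3+ + OH-
Kb = [OH-]²/(2.63e-05 − [OH-]) = 1.6 × 10^-6
The 5% rule fails; solving [OH-]² + Kb·[OH-] − Kb·C₀ = 0 exactly:
[OH-] = [−1.6e-06 + √(1.6e-06² + 1.68e-10)]/2 = 5.74 × 10^-6 M
pOH = 5.24, so pH = 14.00 − pOH = 8.76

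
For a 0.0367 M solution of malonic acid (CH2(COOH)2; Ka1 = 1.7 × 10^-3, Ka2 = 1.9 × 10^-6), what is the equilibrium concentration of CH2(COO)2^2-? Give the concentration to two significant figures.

1.9 × 10^-6 M

First ionization gives [H+] ≈ [CH2(COOH)COO-] = 7.09 × 10^-3 M.
Second step: Ka2 = [H+][CH2(COO)2^2-]/[CH2(COOH)COO-] ≈ [CH2(COO)2^2-] (since [H+] ≈ [CH2(COOH)COO-]).
So [CH2(COO)2^2-] ≈ Ka2.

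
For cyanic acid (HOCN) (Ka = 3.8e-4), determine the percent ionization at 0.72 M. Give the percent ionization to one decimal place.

HOCN ⇌ OCN- + H+; let x = [H+] at equilibrium.
x ≈ √(Ka·C₀) = √(3.8 × 10^-4 × 0.72) = 1.65 × 10^-2 M
Fraction ionized = 1.65 × 10^-2 / 0.72 = 0.0229 → 2.3%

2.3%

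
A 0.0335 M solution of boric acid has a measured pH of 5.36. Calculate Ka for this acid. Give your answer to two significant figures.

[H+] = 10^(-5.36) = 4.37 × 10^-6 M
At equilibrium [HA] = 0.0335 − 4.37 × 10^-6 = 3.35 × 10^-2 M
Ka = [H+][A-]/[HA] = (4.37 × 10^-6)² / 3.35 × 10^-2 = 5.7 × 10^-10

Ka = 5.7 × 10^-10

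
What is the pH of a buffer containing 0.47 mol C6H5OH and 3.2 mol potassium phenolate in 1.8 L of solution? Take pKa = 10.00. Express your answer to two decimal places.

pH = 10.83

pH = pKa + log([A⁻]/[HA]) = 10.00 + log(3.2/0.47)
pH = 10.00 + (+0.833) = 10.83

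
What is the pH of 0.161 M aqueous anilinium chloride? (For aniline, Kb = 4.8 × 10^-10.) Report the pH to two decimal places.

C6H5NH3+ is the conjugate acid of the weak base C6H5NH2.
Ka = Kw/Kb = 1.0×10^-14 / 4.8 × 10^-10 = 2.08 × 10^-5
Let x = [H+] at equilibrium. Ka = x²/(0.161 − x).
Since Ka ≪ C₀, x ≈ √(Ka·C₀) = 1.83 × 10^-3 M.
(x/C₀ = 1.1% < 5%, so the approximation holds.)
pH = −log[H+] = −log(1.83 × 10^-3) = 2.74

pH = 2.74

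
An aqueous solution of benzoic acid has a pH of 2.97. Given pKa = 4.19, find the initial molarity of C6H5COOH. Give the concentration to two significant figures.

C₀ = 1.9 × 10^-2 M

[H+] = 10^(-2.97) = 1.07 × 10^-3 M = x
Ka = 10^(−4.19) = 6.46 × 10^-5
Ka = x²/(C₀ − x) ⇒ C₀ = x + x²/Ka
C₀ = 1.07 × 10^-3 + (1.07 × 10^-3)²/(6.46 × 10^-5) = 1.88 × 10^-2 M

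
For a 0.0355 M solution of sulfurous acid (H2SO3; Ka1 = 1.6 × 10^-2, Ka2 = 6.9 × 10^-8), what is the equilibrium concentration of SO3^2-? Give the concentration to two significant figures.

6.9 × 10^-8 M

First ionization gives [H+] ≈ [HSO3-] = 1.71 × 10^-2 M.
Second step: Ka2 = [H+][SO3^2-]/[HSO3-] ≈ [SO3^2-] (since [H+] ≈ [HSO3-]).
So [SO3^2-] ≈ Ka2.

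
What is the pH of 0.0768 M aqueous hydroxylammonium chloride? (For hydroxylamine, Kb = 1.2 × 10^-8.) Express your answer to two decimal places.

pH = 3.60

NH3OH+ is the conjugate acid of the weak base NH2OH.
Ka = Kw/Kb = 1.0×10^-14 / 1.2 × 10^-8 = 8.33 × 10^-7
From the ICE table, Ka = [H+]²/(0.0768 − [H+]) = 8.33 × 10^-7.
Since Ka ≪ C₀, [H+] ≈ √(Ka·C₀) = 2.53 × 10^-4 M.
Check: 0.33% ionized — well under 5%, approximation valid.
pH = −log[H+] = −log(2.53 × 10^-4) = 3.60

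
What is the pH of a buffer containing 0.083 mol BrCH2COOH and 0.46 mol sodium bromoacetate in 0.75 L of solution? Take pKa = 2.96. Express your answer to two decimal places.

Using pH = pKa + log([base]/[acid]) with [base]/[acid] = 0.46/0.083:
pH = 2.96 + (+0.744) = 3.70

pH = 3.70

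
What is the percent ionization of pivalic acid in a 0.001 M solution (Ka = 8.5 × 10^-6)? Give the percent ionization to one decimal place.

8.8%

(CH3)3CCOOH ⇌ (CH3)3CCOO- + H+; let x = [H+] at equilibrium.
Ka = x²/(C₀ − x); solving the quadratic gives x = 8.80 × 10^-5 M.
% ionization = x/C₀ × 100% = 8.80 × 10^-5/0.001 × 100% = 8.8%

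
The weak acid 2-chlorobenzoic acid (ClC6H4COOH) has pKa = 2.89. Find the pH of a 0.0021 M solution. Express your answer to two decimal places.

pH = 2.95

ClC6H4COOH ⇌ ClC6H4COO- + H+
Ka = 10^(−2.89) = 1.29 × 10^-3
From the ICE table, Ka = [H+]²/(0.0021 − [H+]) = 1.29 × 10^-3.
Here C₀/Ka ≈ 1.63, so the small-[H+] approximation fails. Use the quadratic:
[H+] = (−Ka + √(Ka² + 4·Ka·C₀))/2 = 1.12 × 10^-3 M
pH = −log(1.12 × 10^-3) = 2.95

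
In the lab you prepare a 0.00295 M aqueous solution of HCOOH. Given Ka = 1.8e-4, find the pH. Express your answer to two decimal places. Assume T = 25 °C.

pH = 3.19

HCOOH ⇌ HCOO- + H+
Ka = x²/(0.00295 − x) = 1.8 × 10^-4
x is not negligible relative to C₀; solve x² + 0.00018·x − 5.31e-07 = 0.
x = [−0.00018 + √(0.00018² + 2.12e-06)]/2 = 6.44 × 10^-4 M
pH = −log(6.44 × 10^-4) = 3.19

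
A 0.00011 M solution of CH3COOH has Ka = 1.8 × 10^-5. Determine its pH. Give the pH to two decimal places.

CH3COOH ⇌ CH3COO- + H+
Ka = [H+]²/(0.00011 − [H+]) = 1.8 × 10^-5
The 5% rule fails; solving [H+]² + Ka·[H+] − Ka·C₀ = 0 exactly:
[H+] = [−1.8e-05 + √(1.8e-05² + 7.92e-09)]/2 = 3.64 × 10^-5 M
pH = −log(3.64 × 10^-5) = 4.44

pH = 4.44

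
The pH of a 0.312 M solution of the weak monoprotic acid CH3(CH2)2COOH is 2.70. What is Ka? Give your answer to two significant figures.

Ka = 1.3 × 10^-5

[H+] = 10^(-2.70) = 2.00 × 10^-3 M
At equilibrium [HA] = 0.312 − 2.00 × 10^-3 = 3.10 × 10^-1 M
Ka = [H+][A-]/[HA] = (2.00 × 10^-3)² / 3.10 × 10^-1 = 1.3 × 10^-5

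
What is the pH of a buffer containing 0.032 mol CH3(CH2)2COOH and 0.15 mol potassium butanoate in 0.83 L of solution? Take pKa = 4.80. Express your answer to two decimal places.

pH = 5.47

pH = pKa + log([A⁻]/[HA]) = 4.80 + log(0.15/0.032)
pH = 4.80 + (+0.671) = 5.47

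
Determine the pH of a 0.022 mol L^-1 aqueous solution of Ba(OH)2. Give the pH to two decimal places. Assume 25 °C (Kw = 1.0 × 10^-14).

pH = 12.64

Ba(OH)2 is a strong base (each formula unit releases 2 OH-); [OH-] = 0.044 M.
pOH = -log(0.044) = 1.36
pH = 14.00 - 1.36 = 12.64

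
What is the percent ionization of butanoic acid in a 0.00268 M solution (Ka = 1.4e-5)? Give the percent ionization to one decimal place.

7.0%

CH3(CH2)2COOH ⇌ CH3(CH2)2COO- + H+; let x = [H+] at equilibrium.
Ka = x²/(C₀ − x); solving the quadratic gives x = 1.87 × 10^-4 M.
Fraction ionized = 1.87 × 10^-4 / 0.00268 = 0.0698 → 7.0%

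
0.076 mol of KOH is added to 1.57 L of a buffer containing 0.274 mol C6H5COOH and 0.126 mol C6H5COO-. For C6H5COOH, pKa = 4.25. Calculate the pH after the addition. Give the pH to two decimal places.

After neutralization: n(C6H5COOH) = 0.198 mol, n(C6H5COO-) = 0.202 mol.
Henderson–Hasselbalch with mole ratio 0.202/0.198: pH = 4.25 + (+0.009)

pH = 4.26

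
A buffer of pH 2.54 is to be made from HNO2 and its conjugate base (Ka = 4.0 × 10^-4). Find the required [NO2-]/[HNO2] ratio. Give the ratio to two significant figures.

pKa = -log(4.0 × 10^-4) = 3.398
pH = pKa + log(r) ⇒ log(r) = 2.54 − 3.398 = -0.858
r = [NO2-]/[HNO2] = 10^(-0.858) = 0.139

ratio = 0.14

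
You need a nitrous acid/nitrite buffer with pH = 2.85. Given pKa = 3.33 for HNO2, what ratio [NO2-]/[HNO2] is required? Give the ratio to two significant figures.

pH = pKa + log(r) ⇒ log(r) = 2.85 − 3.33 = -0.48
r = [NO2-]/[HNO2] = 10^(-0.48) = 0.331

ratio = 0.33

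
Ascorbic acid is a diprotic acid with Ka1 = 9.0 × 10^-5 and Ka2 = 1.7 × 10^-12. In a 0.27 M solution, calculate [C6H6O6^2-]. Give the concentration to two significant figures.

First ionization gives [H+] ≈ [HC6H6O6-] = 4.93 × 10^-3 M.
Second step: Ka2 = [H+][C6H6O6^2-]/[HC6H6O6-] ≈ [C6H6O6^2-] (since [H+] ≈ [HC6H6O6-]).
So [C6H6O6^2-] ≈ Ka2.

1.7 × 10^-12 M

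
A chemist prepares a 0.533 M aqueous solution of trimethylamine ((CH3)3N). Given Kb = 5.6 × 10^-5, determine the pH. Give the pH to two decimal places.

(CH3)3N + H2O ⇌ (CH3)3NH+ + OH-
From the ICE table, Kb = [OH-]²/(0.533 − [OH-]) = 5.6 × 10^-5.
Neglecting [OH-] in the denominator: [OH-] = √(5.6 × 10^-5 × 0.533) = 5.46 × 10^-3 M
Check: 1% ionized — well under 5%, approximation valid.
pOH = −log(5.46 × 10^-3) = 2.26; pH = 14.00 − 2.26 = 11.74

pH = 11.74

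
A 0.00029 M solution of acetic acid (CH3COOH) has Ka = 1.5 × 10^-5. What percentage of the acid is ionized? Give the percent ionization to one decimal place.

20.3%

CH3COOH ⇌ CH3COO- + H+; let x = [H+] at equilibrium.
Solve x² + 1.5e-05x − 4.35e-09 = 0 → x = 5.89 × 10^-5 M
Fraction ionized = 5.89 × 10^-5 / 0.00029 = 0.2031 → 20.3%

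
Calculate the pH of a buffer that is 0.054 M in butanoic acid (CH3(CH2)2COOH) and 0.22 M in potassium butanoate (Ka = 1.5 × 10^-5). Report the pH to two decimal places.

pKa = −log(1.5 × 10^-5) = 4.824
Henderson–Hasselbalch: pH = pKa + log([CH3(CH2)2COO-]/[CH3(CH2)2COOH]) = 4.824 + log(0.22/0.054)
pH = 4.824 + (+0.610) = 5.43

pH = 5.43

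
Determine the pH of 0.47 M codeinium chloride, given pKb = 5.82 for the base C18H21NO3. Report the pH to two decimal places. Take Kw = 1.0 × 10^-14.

C18H22NO3+ is the conjugate acid of the weak base C18H21NO3.
Kb = 10^(−5.82) = 1.51 × 10^-6
Ka = Kw/Kb = 1.0×10^-14 / 1.51 × 10^-6 = 6.62 × 10^-9
From the ICE table, Ka = x²/(0.47 − x) = 6.62 × 10^-9.
Assume x ≪ 0.47: x ≈ √(6.62 × 10^-9 × 0.47) = 5.58 × 10^-5 M
(x/C₀ = 0.012% < 5%, so the approximation holds.)
pH = −log[H+] = −log(5.58 × 10^-5) = 4.25

pH = 4.25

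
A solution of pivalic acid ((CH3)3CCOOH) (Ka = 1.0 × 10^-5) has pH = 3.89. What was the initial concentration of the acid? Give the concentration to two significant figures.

[H+] = 10^(-3.89) = 1.29 × 10^-4 M = x
Ka = x²/(C₀ − x) ⇒ C₀ = x + x²/Ka
C₀ = 1.29 × 10^-4 + (1.29 × 10^-4)²/(1.0 × 10^-5) = 1.79 × 10^-3 M

C₀ = 1.8 × 10^-3 M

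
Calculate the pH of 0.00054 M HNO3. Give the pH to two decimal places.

HNO3 is a strong acid and dissociates completely, so [H+] = 0.00054 M.
pH = -log(0.00054) = 3.27

pH = 3.27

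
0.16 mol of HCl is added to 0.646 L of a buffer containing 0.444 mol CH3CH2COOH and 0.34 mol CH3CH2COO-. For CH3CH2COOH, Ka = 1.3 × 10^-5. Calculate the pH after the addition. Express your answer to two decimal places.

pH = 4.36

After neutralization: n(CH3CH2COOH) = 0.604 mol, n(CH3CH2COO-) = 0.18 mol.
pKa = −log(1.3 × 10^-5) = 4.886
Henderson–Hasselbalch with mole ratio 0.18/0.604: pH = 4.886 + (-0.526)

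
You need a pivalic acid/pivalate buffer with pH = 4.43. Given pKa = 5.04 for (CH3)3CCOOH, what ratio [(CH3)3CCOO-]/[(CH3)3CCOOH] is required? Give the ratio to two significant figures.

pH = pKa + log(r) ⇒ log(r) = 4.43 − 5.04 = -0.61
r = [(CH3)3CCOO-]/[(CH3)3CCOOH] = 10^(-0.61) = 0.245

ratio = 0.25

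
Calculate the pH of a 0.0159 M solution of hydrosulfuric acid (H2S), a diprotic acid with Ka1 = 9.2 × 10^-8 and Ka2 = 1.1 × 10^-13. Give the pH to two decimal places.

Since Ka1 ≫ Ka2, the first ionization dominates [H+].
Ka1 = x²/(0.0159 − x) = 9.2 × 10^-8
x ≈ √(9.2 × 10^-8 × 0.0159) = 3.82 × 10^-5 M
pH = −log(3.82 × 10^-5) = 4.42

pH = 4.42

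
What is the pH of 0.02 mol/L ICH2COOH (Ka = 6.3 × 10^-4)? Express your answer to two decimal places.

ICH2COOH ⇌ ICH2COO- + H+
Ka = [H+]²/(0.02 − [H+]) = 6.3 × 10^-4
The 5% rule fails; solving [H+]² + Ka·[H+] − Ka·C₀ = 0 exactly:
[H+] = (−Ka + √(Ka² + 4·Ka·C₀))/2 = 3.25 × 10^-3 M
pH = −log(3.25 × 10^-3) = 2.49

pH = 2.49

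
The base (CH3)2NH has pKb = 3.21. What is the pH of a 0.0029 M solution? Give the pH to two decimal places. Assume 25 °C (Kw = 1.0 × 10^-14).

(CH3)2NH + H2O ⇌ (CH3)2NH2+ + OH-
Kb = 10^(−3.21) = 6.17 × 10^-4
From the ICE table, Kb = x²/(0.0029 − x) = 6.17 × 10^-4.
The 5% rule fails; solving x² + Kb·x − Kb·C₀ = 0 exactly:
x = [−0.000617 + √(0.000617² + 7.16e-06)]/2 = 1.06 × 10^-3 M
pOH = −log(1.06 × 10^-3) = 2.97; pH = 14.00 − 2.97 = 11.03

pH = 11.03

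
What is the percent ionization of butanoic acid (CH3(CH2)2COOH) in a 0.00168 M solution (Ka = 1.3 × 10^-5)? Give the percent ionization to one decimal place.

8.4%

CH3(CH2)2COOH ⇌ CH3(CH2)2COO- + H+; let x = [H+] at equilibrium.
Solve x² + 1.3e-05x − 2.18e-08 = 0 → x = 1.41 × 10^-4 M
% ionization = x/C₀ × 100% = 1.41 × 10^-4/0.00168 × 100% = 8.4%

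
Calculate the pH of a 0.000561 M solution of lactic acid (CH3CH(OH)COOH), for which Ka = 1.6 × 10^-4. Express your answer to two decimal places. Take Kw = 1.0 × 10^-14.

pH = 3.64

CH3CH(OH)COOH ⇌ CH3CH(OH)COO- + H+
Ka = x²/(0.000561 − x) = 1.6 × 10^-4
x is not negligible relative to C₀; solve x² + 0.00016·x − 8.98e-08 = 0.
x = [−0.00016 + √(0.00016² + 3.59e-07)]/2 = 2.30 × 10^-4 M
pH = −log(2.30 × 10^-4) = 3.64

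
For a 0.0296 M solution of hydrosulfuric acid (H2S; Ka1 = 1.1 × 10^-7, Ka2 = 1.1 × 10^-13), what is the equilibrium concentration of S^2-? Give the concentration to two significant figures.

1.1 × 10^-13 M

First ionization gives [H+] ≈ [HS-] = 5.71 × 10^-5 M.
Second step: Ka2 = [H+][S^2-]/[HS-] ≈ [S^2-] (since [H+] ≈ [HS-]).
So [S^2-] ≈ Ka2.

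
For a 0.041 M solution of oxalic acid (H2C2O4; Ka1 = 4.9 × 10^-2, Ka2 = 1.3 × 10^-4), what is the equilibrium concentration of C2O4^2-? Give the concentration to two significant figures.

First ionization gives [H+] ≈ [HC2O4-] = 2.66 × 10^-2 M.
Second step: Ka2 = [H+][C2O4^2-]/[HC2O4-] ≈ [C2O4^2-] (since [H+] ≈ [HC2O4-]).
So [C2O4^2-] ≈ Ka2.

1.3 × 10^-4 M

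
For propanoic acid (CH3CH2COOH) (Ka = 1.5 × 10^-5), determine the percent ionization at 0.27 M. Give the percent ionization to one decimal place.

0.7%

CH3CH2COOH ⇌ CH3CH2COO- + H+; let x = [H+] at equilibrium.
x ≈ √(Ka·C₀) = √(1.5 × 10^-5 × 0.27) = 2.01 × 10^-3 M
Fraction ionized = 2.01 × 10^-3 / 0.27 = 0.0074 → 0.7%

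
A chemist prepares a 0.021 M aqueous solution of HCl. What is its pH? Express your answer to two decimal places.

pH = 1.68

HCl is a strong acid and dissociates completely, so [H+] = 0.021 M.
pH = -log(0.021) = 1.68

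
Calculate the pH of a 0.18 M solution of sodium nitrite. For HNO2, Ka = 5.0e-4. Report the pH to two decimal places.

NO2- is the conjugate base of the weak acid HNO2.
Kb = Kw/Ka = 1.0×10^-14 / 5.0 × 10^-4 = 2.00 × 10^-11
From the ICE table, Kb = [OH-]²/(0.18 − [OH-]) = 2.00 × 10^-11.
Assume [OH-] ≪ 0.18: [OH-] ≈ √(2.00 × 10^-11 × 0.18) = 1.90 × 10^-6 M
pOH = −log(1.90 × 10^-6) = 5.72; pH = 14.00 − 5.72 = 8.28

pH = 8.28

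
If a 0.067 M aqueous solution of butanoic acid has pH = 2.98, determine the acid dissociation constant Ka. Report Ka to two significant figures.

Ka = 1.7 × 10^-5

[H+] = 10^(-2.98) = 1.05 × 10^-3 M
At equilibrium [HA] = 0.067 − 1.05 × 10^-3 = 6.60 × 10^-2 M
Ka = [H+][A-]/[HA] = (1.05 × 10^-3)² / 6.60 × 10^-2 = 1.7 × 10^-5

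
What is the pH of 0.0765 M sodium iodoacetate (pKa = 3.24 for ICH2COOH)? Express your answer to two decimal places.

ICH2COO- is the conjugate base of the weak acid ICH2COOH.
Ka = 10^(−3.24) = 5.75 × 10^-4
Kb = Kw/Ka = 1.0×10^-14 / 5.75 × 10^-4 = 1.74 × 10^-11
From the ICE table, Kb = x²/(0.0765 − x) = 1.74 × 10^-11.
Since Kb ≪ C₀, x ≈ √(Kb·C₀) = 1.15 × 10^-6 M.
(x/C₀ = 0.0015% < 5%, so the approximation holds.)
pOH = −log(1.15 × 10^-6) = 5.94; pH = 14.00 − 5.94 = 8.06

pH = 8.06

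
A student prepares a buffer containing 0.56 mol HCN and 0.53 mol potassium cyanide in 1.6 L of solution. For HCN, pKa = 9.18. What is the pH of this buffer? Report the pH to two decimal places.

Henderson–Hasselbalch: pH = pKa + log([CN-]/[HCN]) = 9.18 + log(0.53/0.56)
pH = 9.18 + (-0.024) = 9.16

pH = 9.16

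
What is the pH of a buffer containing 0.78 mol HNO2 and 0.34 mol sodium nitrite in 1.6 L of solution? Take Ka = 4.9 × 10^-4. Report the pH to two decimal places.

pKa = −log(4.9 × 10^-4) = 3.310
pH = pKa + log([A⁻]/[HA]) = 3.310 + log(0.34/0.78)
pH = 3.310 + (-0.361) = 2.95

pH = 2.95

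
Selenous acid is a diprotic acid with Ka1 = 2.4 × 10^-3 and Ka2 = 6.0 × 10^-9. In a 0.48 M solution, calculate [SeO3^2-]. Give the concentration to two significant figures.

6.0 × 10^-9 M

First ionization gives [H+] ≈ [HSeO3-] = 3.28 × 10^-2 M.
Second step: Ka2 = [H+][SeO3^2-]/[HSeO3-] ≈ [SeO3^2-] (since [H+] ≈ [HSeO3-]).
So [SeO3^2-] ≈ Ka2.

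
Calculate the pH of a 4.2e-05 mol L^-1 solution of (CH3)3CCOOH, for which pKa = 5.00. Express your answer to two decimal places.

pH = 4.79

(CH3)3CCOOH ⇌ (CH3)3CCOO- + H+
Ka = 10^(−5.00) = 1.00 × 10^-5
From the ICE table, Ka = x²/(4.2e-05 − x) = 1.00 × 10^-5.
The 5% rule fails; solving x² + Ka·x − Ka·C₀ = 0 exactly:
x = [−1e-05 + √(1e-05² + 1.68e-09)]/2 = 1.61 × 10^-5 M
pH = −log(1.61 × 10^-5) = 4.79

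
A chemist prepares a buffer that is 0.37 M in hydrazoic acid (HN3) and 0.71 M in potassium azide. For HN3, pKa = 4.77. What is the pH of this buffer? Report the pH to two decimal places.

pH = 5.05

pH = pKa + log([A⁻]/[HA]) = 4.77 + log(0.71/0.37)
pH = 4.77 + (+0.283) = 5.05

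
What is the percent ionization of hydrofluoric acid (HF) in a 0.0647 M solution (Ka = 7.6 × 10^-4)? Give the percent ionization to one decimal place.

10.3%

HF ⇌ F- + H+; let x = [H+] at equilibrium.
Ka = x²/(C₀ − x); solving the quadratic gives x = 6.64 × 10^-3 M.
Fraction ionized = 6.64 × 10^-3 / 0.0647 = 0.1026 → 10.3%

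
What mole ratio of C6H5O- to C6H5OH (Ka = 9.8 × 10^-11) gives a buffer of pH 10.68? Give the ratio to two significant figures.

ratio = 4.7

pKa = -log(9.8 × 10^-11) = 10.009
pH = pKa + log(r) ⇒ log(r) = 10.68 − 10.009 = +0.671
r = [C6H5O-]/[C6H5OH] = 10^(+0.671) = 4.69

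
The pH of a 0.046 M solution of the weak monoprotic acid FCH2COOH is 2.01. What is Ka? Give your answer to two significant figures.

[H+] = 10^(-2.01) = 9.77 × 10^-3 M
At equilibrium [HA] = 0.046 − 9.77 × 10^-3 = 3.62 × 10^-2 M
Ka = [H+][A-]/[HA] = (9.77 × 10^-3)² / 3.62 × 10^-2 = 2.6 × 10^-3

Ka = 2.6 × 10^-3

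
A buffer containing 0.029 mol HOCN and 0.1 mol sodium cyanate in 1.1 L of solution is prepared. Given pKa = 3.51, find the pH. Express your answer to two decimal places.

Henderson–Hasselbalch: pH = pKa + log([OCN-]/[HOCN]) = 3.51 + log(0.1/0.029)
pH = 3.51 + (+0.538) = 4.05

pH = 4.05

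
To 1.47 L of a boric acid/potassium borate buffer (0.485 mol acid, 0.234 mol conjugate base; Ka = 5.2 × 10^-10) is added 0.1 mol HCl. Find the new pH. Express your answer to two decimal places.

pH = 8.64

Added H+ converts B(OH)4- to B(OH)3: B(OH)3 → 0.585 mol, B(OH)4- → 0.134 mol.
pKa = −log(5.2 × 10^-10) = 9.284
Henderson–Hasselbalch with mole ratio 0.134/0.585: pH = 9.284 + (-0.640)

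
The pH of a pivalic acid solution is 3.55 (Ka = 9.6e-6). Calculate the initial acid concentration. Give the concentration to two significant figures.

[H+] = 10^(-3.55) = 2.82 × 10^-4 M = x
Ka = x²/(C₀ − x) ⇒ C₀ = x + x²/Ka
C₀ = 2.82 × 10^-4 + (2.82 × 10^-4)²/(9.6 × 10^-6) = 8.57 × 10^-3 M

C₀ = 8.6 × 10^-3 M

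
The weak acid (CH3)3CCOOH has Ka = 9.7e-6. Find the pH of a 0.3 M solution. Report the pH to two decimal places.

(CH3)3CCOOH ⇌ (CH3)3CCOO- + H+
From the ICE table, Ka = [H+]²/(0.3 − [H+]) = 9.7 × 10^-6.
Neglecting [H+] in the denominator: [H+] = √(9.7 × 10^-6 × 0.3) = 1.71 × 10^-3 M
pH = −log[H+] = −log(1.71 × 10^-3) = 2.77

pH = 2.77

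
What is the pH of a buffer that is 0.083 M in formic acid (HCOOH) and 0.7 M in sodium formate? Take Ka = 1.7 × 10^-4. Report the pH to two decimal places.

pKa = −log(1.7 × 10^-4) = 3.770
Henderson–Hasselbalch: pH = pKa + log([HCOO-]/[HCOOH]) = 3.770 + log(0.7/0.083)
pH = 3.770 + (+0.926) = 4.70

pH = 4.70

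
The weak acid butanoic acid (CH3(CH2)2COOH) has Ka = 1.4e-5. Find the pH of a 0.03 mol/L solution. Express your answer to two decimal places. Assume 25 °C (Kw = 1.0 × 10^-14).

pH = 3.19

CH3(CH2)2COOH ⇌ CH3(CH2)2COO- + H+
From the ICE table, Ka = [H+]²/(0.03 − [H+]) = 1.4 × 10^-5.
Assume [H+] ≪ 0.03: [H+] ≈ √(1.4 × 10^-5 × 0.03) = 6.48 × 10^-4 M
pH = −log[H+] = −log(6.48 × 10^-4) = 3.19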